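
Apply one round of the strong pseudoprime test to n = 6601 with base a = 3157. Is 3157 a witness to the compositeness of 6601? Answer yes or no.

n − 1 = 6600 = 2^3 · 825, so s = 3 and d = 825.
x_0 = 3157^825 mod 6601 = 6027.
x_0 is neither 1 nor 6600, so continue squaring.
x_1 = 6027^2 mod 6601 = 6027.
x_2 = 6027^2 mod 6601 = 6027.
Reached i = s−1 = 2 without hitting −1: 3157 is a Miller–Rabin witness and 6601 is composite.

yes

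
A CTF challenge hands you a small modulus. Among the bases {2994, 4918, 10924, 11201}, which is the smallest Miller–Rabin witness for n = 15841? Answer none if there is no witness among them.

2994

n − 1 = 15840 = 2^5 · 495, so s = 5 and d = 495.
Base 2994: x_0 = 2994^495 mod 15841 = 13579. x_0 is neither 1 nor 15840, so continue squaring. x_1 = 13579^2 mod 15841 = 1. x_1 = 1 but x_0 ≠ ±1, a nontrivial square root of 1 — 2994 is a witness and 15841 is composite.
Base 4918: x_0 = 4918^495 mod 15841 = 3039. x_0 is neither 1 nor 15840, so continue squaring. x_1 = 3039^2 mod 15841 = 218. x_2 = 218^2 mod 15841 = 1. x_2 = 1 but x_1 ≠ ±1, a nontrivial square root of 1 — 4918 is a witness and 15841 is composite.
Base 10924: x_0 = 10924^495 mod 15841 = 8989. x_0 is neither 1 nor 15840, so continue squaring. x_1 = 8989^2 mod 15841 = 13021. x_2 = 13021^2 mod 15841 = 218. x_3 = 218^2 mod 15841 = 1. x_3 = 1 but x_2 ≠ ±1, a nontrivial square root of 1 — 10924 is a witness and 15841 is composite.
Base 11201: x_0 = 11201^495 mod 15841 = 1. x_0 = 1, so 11201 is not a witness.
The smallest witness among the given bases is 2994.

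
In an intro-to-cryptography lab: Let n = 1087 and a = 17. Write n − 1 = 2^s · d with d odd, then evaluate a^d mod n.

n − 1 = 1086 = 2^1 · 543, so s = 1 and d = 543.
17^543 mod 1087 = 1.

1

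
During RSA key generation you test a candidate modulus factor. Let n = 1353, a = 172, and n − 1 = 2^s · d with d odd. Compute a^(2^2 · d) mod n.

n − 1 = 1352 = 2^3 · 169, so s = 3 and d = 169.
Repeated squaring mod 1353: 172^1 ≡ 172, 172^2 ≡ 1171, 172^4 ≡ 652, 172^8 ≡ 262, 172^16 ≡ 994, 172^32 ≡ 346, 172^64 ≡ 652, 172^128 ≡ 262.
169 = 128 + 32 + 8 + 1, so 172^169 ≡ 262·346·262·172 ≡ 415 (mod 1353).
x_0 = 415.
x_1 = 415^2 mod 1353 = 394.
x_2 = 394^2 mod 1353 = 994.

994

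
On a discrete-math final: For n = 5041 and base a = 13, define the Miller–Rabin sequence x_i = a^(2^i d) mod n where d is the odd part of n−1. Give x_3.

4971

n − 1 = 5040 = 2^4 · 315, so s = 4 and d = 315.
Repeated squaring mod 5041: 13^1 ≡ 13, 13^2 ≡ 169, 13^4 ≡ 3356, 13^8 ≡ 1142, 13^16 ≡ 3586, 13^32 ≡ 4846, 13^64 ≡ 2738, 13^128 ≡ 677, 13^256 ≡ 4639.
315 = 256 + 32 + 16 + 8 + 2 + 1, so 13^315 ≡ 4639·4846·3586·1142·169·13 ≡ 638 (mod 5041).
x_0 = 638.
x_1 = 638^2 mod 5041 = 3764.
x_2 = 3764^2 mod 5041 = 2486.
x_3 = 2486^2 mod 5041 = 4971.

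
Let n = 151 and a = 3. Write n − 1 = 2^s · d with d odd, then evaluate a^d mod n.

150

n − 1 = 150 = 2^1 · 75, so s = 1 and d = 75.
Repeated squaring mod 151: 3^1 ≡ 3, 3^2 ≡ 9, 3^4 ≡ 81, 3^8 ≡ 68, 3^16 ≡ 94, 3^32 ≡ 78, 3^64 ≡ 44.
75 = 64 + 8 + 2 + 1, so 3^75 ≡ 44·68·9·3 ≡ 150 (mod 151).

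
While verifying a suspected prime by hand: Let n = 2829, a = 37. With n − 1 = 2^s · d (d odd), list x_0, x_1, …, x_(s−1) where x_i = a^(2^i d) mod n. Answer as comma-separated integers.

2353, 256

n − 1 = 2828 = 2^2 · 707, so s = 2 and d = 707.
x_0 = 37^707 mod 2829 = 2353.
x_1 = 2353^2 mod 2829 = 256.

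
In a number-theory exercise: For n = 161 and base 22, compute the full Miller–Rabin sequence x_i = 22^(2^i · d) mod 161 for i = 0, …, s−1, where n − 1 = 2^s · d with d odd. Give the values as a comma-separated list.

n − 1 = 160 = 2^5 · 5, so s = 5 and d = 5.
x_0 = 22^5 mod 161 = 22.
x_1 = 22^2 mod 161 = 1.
x_2 = 1^2 mod 161 = 1.
x_3 = 1^2 mod 161 = 1.
x_4 = 1^2 mod 161 = 1.

22, 1, 1, 1, 1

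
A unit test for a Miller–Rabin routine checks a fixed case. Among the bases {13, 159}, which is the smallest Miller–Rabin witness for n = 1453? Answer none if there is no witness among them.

none

n − 1 = 1452 = 2^2 · 363, so s = 2 and d = 363.
Base 13: x_0 = 13^363 mod 1453 = 1. x_0 = 1, so 13 is not a witness.
Base 159: x_0 = 159^363 mod 1453 = 956. x_0 is neither 1 nor 1452, so continue squaring. x_1 = 956^2 mod 1453 = 1452. x_1 ≡ −1, so 159 is not a witness.
No listed base is a witness for 1453.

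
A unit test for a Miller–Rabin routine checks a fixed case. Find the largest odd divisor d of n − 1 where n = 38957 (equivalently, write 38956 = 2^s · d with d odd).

9739

Halving: 38956 → 19478 → 9739; 9739 is odd.
So 38956 = 2^2 · 9739.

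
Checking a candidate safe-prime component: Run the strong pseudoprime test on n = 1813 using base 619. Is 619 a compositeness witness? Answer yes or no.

no

n − 1 = 1812 = 2^2 · 453, so s = 2 and d = 453.
Repeated squaring mod 1813: 619^1 ≡ 619, 619^2 ≡ 618, 619^4 ≡ 1194, 619^8 ≡ 618, 619^16 ≡ 1194, 619^32 ≡ 618, 619^64 ≡ 1194, 619^128 ≡ 618, 619^256 ≡ 1194.
453 = 256 + 128 + 64 + 4 + 1, so 619^453 ≡ 1194·618·1194·1194·619 ≡ 1812 (mod 1813).
x_0 = 619^453 mod 1813 = 1812.
x_0 = 1812 ≡ −1, so 619 is not a witness.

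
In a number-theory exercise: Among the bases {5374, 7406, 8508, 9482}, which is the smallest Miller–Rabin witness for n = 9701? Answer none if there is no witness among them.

n − 1 = 9700 = 2^2 · 2425, so s = 2 and d = 2425.
Base 5374: x_0 = 5374^2425 mod 9701 = 5374. x_0 is neither 1 nor 9700, so continue squaring. x_1 = 5374^2 mod 9701 = 9700. x_1 ≡ −1, so 5374 is not a witness.
Base 7406: x_0 = 7406^2425 mod 9701 = 6378. x_0 is neither 1 nor 9700, so continue squaring. x_1 = 6378^2 mod 9701 = 2591. Reached i = s−1 = 1 without hitting −1: 7406 is a Miller–Rabin witness and 9701 is composite.
Base 8508: x_0 = 8508^2425 mod 9701 = 2560. x_0 is neither 1 nor 9700, so continue squaring. x_1 = 2560^2 mod 9701 = 5425. Reached i = s−1 = 1 without hitting −1: 8508 is a Miller–Rabin witness and 9701 is composite.
Base 9482: x_0 = 9482^2425 mod 9701 = 8283. x_0 is neither 1 nor 9700, so continue squaring. x_1 = 8283^2 mod 9701 = 2617. Reached i = s−1 = 1 without hitting −1: 9482 is a Miller–Rabin witness and 9701 is composite.
The smallest witness among the given bases is 7406.

7406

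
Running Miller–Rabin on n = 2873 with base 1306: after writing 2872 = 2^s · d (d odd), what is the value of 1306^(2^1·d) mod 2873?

n − 1 = 2872 = 2^3 · 359, so s = 3 and d = 359.
x_0 = 1306^359 mod 2873 = 2403.
x_1 = 2403^2 mod 2873 = 2552.

2552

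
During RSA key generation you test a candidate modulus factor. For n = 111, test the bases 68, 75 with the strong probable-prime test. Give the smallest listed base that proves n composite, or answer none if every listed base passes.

68

n − 1 = 110 = 2^1 · 55, so s = 1 and d = 55.
Base 68: x_0 = 68^55 mod 111 = 80. x_0 ∉ {1, 110} and s = 1, so 68 is a Miller–Rabin witness and 111 is composite.
Base 75: x_0 = 75^55 mod 111 = 75. x_0 ∉ {1, 110} and s = 1, so 75 is a Miller–Rabin witness and 111 is composite.
The smallest witness among the given bases is 68.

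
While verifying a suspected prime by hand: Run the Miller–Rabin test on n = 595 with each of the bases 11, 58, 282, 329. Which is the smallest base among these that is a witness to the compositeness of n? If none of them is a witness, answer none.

n − 1 = 594 = 2^1 · 297, so s = 1 and d = 297.
Base 11: x_0 = 11^297 mod 595 = 176. x_0 ∉ {1, 594} and s = 1, so 11 is a Miller–Rabin witness and 595 is composite.
Base 58: x_0 = 58^297 mod 595 = 78. x_0 ∉ {1, 594} and s = 1, so 58 is a Miller–Rabin witness and 595 is composite.
Base 282: x_0 = 282^297 mod 595 = 92. x_0 ∉ {1, 594} and s = 1, so 282 is a Miller–Rabin witness and 595 is composite.
Base 329: x_0 = 329^297 mod 595 = 504. x_0 ∉ {1, 594} and s = 1, so 329 is a Miller–Rabin witness and 595 is composite.
The smallest witness among the given bases is 11.

11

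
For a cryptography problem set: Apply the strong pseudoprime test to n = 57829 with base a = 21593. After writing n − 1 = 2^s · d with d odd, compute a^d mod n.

n − 1 = 57828 = 2^2 · 14457, so s = 2 and d = 14457.
21593^14457 mod 57829 = 14781.

14781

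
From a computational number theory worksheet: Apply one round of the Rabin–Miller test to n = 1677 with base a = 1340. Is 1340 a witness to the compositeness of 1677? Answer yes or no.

n − 1 = 1676 = 2^2 · 419, so s = 2 and d = 419.
x_0 = 1340^419 mod 1677 = 209.
x_0 is neither 1 nor 1676, so continue squaring.
x_1 = 209^2 mod 1677 = 79.
Reached i = s−1 = 1 without hitting −1: 1340 is a Miller–Rabin witness and 1677 is composite.

yes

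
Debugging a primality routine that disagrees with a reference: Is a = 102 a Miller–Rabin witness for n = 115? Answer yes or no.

yes

n − 1 = 114 = 2^1 · 57, so s = 1 and d = 57.
Repeated squaring mod 115: 102^1 ≡ 102, 102^2 ≡ 54, 102^4 ≡ 41, 102^8 ≡ 71, 102^16 ≡ 96, 102^32 ≡ 16.
57 = 32 + 16 + 8 + 1, so 102^57 ≡ 16·96·71·102 ≡ 107 (mod 115).
x_0 = 102^57 mod 115 = 107.
x_0 ∉ {1, 114} and s = 1, so 102 is a Miller–Rabin witness and 115 is composite.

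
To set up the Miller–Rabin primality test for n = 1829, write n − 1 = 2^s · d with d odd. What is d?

457

Halving: 1828 → 914 → 457; 457 is odd.
So 1828 = 2^2 · 457.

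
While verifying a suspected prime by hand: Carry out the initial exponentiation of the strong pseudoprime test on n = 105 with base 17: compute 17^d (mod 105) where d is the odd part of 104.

17

n − 1 = 104 = 2^3 · 13, so s = 3 and d = 13.
17^13 mod 105 = 17.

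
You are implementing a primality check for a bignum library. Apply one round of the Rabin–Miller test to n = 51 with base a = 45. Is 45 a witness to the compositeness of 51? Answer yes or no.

yes

n − 1 = 50 = 2^1 · 25, so s = 1 and d = 25.
x_0 = 45^25 mod 51 = 6.
x_0 ∉ {1, 50} and s = 1, so 45 is a Miller–Rabin witness and 51 is composite.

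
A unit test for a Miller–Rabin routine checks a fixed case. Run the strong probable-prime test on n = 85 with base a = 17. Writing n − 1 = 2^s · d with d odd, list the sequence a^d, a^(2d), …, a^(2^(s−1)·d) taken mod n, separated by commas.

n − 1 = 84 = 2^2 · 21, so s = 2 and d = 21.
x_0 = 17^21 mod 85 = 17.
x_1 = 17^2 mod 85 = 34.

17, 34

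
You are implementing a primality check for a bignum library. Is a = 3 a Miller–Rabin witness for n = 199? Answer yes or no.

no

n − 1 = 198 = 2^1 · 99, so s = 1 and d = 99.
x_0 = 3^99 mod 199 = 198.
x_0 = 198 ≡ −1, so 3 is not a witness.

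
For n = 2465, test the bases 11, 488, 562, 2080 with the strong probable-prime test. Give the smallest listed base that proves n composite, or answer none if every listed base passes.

11

n − 1 = 2464 = 2^5 · 77, so s = 5 and d = 77.
Base 11: x_0 = 11^77 mod 2465 = 1061. x_0 is neither 1 nor 2464, so continue squaring. x_1 = 1061^2 mod 2465 = 1681. x_2 = 1681^2 mod 2465 = 871. x_3 = 871^2 mod 2465 = 1886. x_4 = 1886^2 mod 2465 = 1. x_4 = 1 but x_3 ≠ ±1, a nontrivial square root of 1 — 11 is a witness and 2465 is composite.
Base 488: x_0 = 488^77 mod 2465 = 813. x_0 is neither 1 nor 2464, so continue squaring. x_1 = 813^2 mod 2465 = 349. x_2 = 349^2 mod 2465 = 1016. x_3 = 1016^2 mod 2465 = 1886. x_4 = 1886^2 mod 2465 = 1. x_4 = 1 but x_3 ≠ ±1, a nontrivial square root of 1 — 488 is a witness and 2465 is composite.
Base 562: x_0 = 562^77 mod 2465 = 307. x_0 is neither 1 nor 2464, so continue squaring. x_1 = 307^2 mod 2465 = 579. x_2 = 579^2 mod 2465 = 1. x_2 = 1 but x_1 ≠ ±1, a nontrivial square root of 1 — 562 is a witness and 2465 is composite.
Base 2080: x_0 = 2080^77 mod 2465 = 945. x_0 is neither 1 nor 2464, so continue squaring. x_1 = 945^2 mod 2465 = 695. x_2 = 695^2 mod 2465 = 2350. x_3 = 2350^2 mod 2465 = 900. x_4 = 900^2 mod 2465 = 1480. Reached i = s−1 = 4 without hitting −1: 2080 is a Miller–Rabin witness and 2465 is composite.
The smallest witness among the given bases is 11.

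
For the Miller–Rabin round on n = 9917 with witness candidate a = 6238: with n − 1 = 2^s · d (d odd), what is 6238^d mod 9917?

215

n − 1 = 9916 = 2^2 · 2479, so s = 2 and d = 2479.
6238^2479 mod 9917 = 215.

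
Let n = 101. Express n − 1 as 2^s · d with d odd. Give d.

Halving: 100 → 50 → 25; 25 is odd.
So 100 = 2^2 · 25.

25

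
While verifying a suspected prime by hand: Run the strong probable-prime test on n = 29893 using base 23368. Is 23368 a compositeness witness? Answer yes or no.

yes

n − 1 = 29892 = 2^2 · 7473, so s = 2 and d = 7473.
x_0 = 23368^7473 mod 29893 = 18813.
x_0 is neither 1 nor 29892, so continue squaring.
x_1 = 18813^2 mod 29893 = 25742.
Reached i = s−1 = 1 without hitting −1: 23368 is a Miller–Rabin witness and 29893 is composite.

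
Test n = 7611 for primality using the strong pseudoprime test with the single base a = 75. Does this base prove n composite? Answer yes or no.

yes

n − 1 = 7610 = 2^1 · 3805, so s = 1 and d = 3805.
Repeated squaring mod 7611: 75^1 ≡ 75, 75^2 ≡ 5625, 75^4 ≡ 1698, 75^8 ≡ 6246, 75^16 ≡ 6141, 75^32 ≡ 6987, 75^64 ≡ 1215, 75^128 ≡ 7302, 75^256 ≡ 4149, 75^512 ≡ 5730, 75^1024 ≡ 6657, 75^2048 ≡ 4407.
3805 = 2048 + 1024 + 512 + 128 + 64 + 16 + 8 + 4 + 1, so 75^3805 ≡ 4407·6657·5730·7302·1215·6141·6246·1698·75 ≡ 6171 (mod 7611).
x_0 = 75^3805 mod 7611 = 6171.
x_0 ∉ {1, 7610} and s = 1, so 75 is a Miller–Rabin witness and 7611 is composite.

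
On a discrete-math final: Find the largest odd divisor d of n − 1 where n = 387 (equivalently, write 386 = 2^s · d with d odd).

193

Halving: 386 → 193; 193 is odd.
So 386 = 2^1 · 193.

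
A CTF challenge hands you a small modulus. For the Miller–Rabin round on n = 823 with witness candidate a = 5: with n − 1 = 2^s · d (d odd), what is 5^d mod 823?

822

n − 1 = 822 = 2^1 · 411, so s = 1 and d = 411.
5^411 mod 823 = 822.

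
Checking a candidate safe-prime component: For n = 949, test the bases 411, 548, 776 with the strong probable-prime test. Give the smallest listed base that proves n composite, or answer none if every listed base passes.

548

n − 1 = 948 = 2^2 · 237, so s = 2 and d = 237.
Base 411: x_0 = 411^237 mod 949 = 411. x_0 is neither 1 nor 948, so continue squaring. x_1 = 411^2 mod 949 = 948. x_1 ≡ −1, so 411 is not a witness.
Base 548: x_0 = 548^237 mod 949 = 356. x_0 is neither 1 nor 948, so continue squaring. x_1 = 356^2 mod 949 = 519. Reached i = s−1 = 1 without hitting −1: 548 is a Miller–Rabin witness and 949 is composite.
Base 776: x_0 = 776^237 mod 949 = 703. x_0 is neither 1 nor 948, so continue squaring. x_1 = 703^2 mod 949 = 729. Reached i = s−1 = 1 without hitting −1: 776 is a Miller–Rabin witness and 949 is composite.
The smallest witness among the given bases is 548.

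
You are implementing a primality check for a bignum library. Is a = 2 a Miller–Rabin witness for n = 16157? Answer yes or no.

yes

n − 1 = 16156 = 2^2 · 4039, so s = 2 and d = 4039.
Repeated squaring mod 16157: 2^1 ≡ 2, 2^2 ≡ 4, 2^4 ≡ 16, 2^8 ≡ 256, 2^16 ≡ 908, 2^32 ≡ 457, 2^64 ≡ 14965, 2^128 ≡ 15205, 2^256 ≡ 1512, 2^512 ≡ 8007, 2^1024 ≡ 1073, 2^2048 ≡ 4182.
4039 = 2048 + 1024 + 512 + 256 + 128 + 64 + 4 + 2 + 1, so 2^4039 ≡ 4182·1073·8007·1512·15205·14965·16·4·2 ≡ 2583 (mod 16157).
x_0 = 2^4039 mod 16157 = 2583.
x_0 is neither 1 nor 16156, so continue squaring.
x_1 = 2583^2 mod 16157 = 15205.
Reached i = s−1 = 1 without hitting −1: 2 is a Miller–Rabin witness and 16157 is composite.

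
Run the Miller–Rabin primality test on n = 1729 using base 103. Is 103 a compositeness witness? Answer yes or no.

no

n − 1 = 1728 = 2^6 · 27, so s = 6 and d = 27.
x_0 = 103^27 mod 1729 = 1728.
x_0 = 1728 ≡ −1, so 103 is not a witness.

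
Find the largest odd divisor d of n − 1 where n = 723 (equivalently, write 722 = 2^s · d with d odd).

Halving: 722 → 361; 361 is odd.
So 722 = 2^1 · 361.

361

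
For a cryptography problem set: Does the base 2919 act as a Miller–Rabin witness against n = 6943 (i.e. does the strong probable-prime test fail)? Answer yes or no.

yes

n − 1 = 6942 = 2^1 · 3471, so s = 1 and d = 3471.
x_0 = 2919^3471 mod 6943 = 4663.
x_0 ∉ {1, 6942} and s = 1, so 2919 is a Miller–Rabin witness and 6943 is composite.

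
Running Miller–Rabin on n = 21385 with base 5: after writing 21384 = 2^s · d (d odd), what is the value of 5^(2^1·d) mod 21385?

n − 1 = 21384 = 2^3 · 2673, so s = 3 and d = 2673.
Repeated squaring mod 21385: 5^1 ≡ 5, 5^2 ≡ 25, 5^4 ≡ 625, 5^8 ≡ 5695, 5^16 ≡ 13365, 5^32 ≡ 15705, 5^64 ≡ 13820, 5^128 ≡ 2965, 5^256 ≡ 1990, 5^512 ≡ 3875, 5^1024 ≡ 3355, 5^2048 ≡ 7515.
2673 = 2048 + 512 + 64 + 32 + 16 + 1, so 5^2673 ≡ 7515·3875·13820·15705·13365·5 ≡ 6180 (mod 21385).
x_0 = 6180.
x_1 = 6180^2 mod 21385 = 20175.

20175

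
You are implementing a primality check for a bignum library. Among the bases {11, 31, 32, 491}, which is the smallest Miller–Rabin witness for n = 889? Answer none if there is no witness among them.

11

n − 1 = 888 = 2^3 · 111, so s = 3 and d = 111.
Base 11: x_0 = 11^111 mod 889 = 722. x_0 is neither 1 nor 888, so continue squaring. x_1 = 722^2 mod 889 = 330. x_2 = 330^2 mod 889 = 442. Reached i = s−1 = 2 without hitting −1: 11 is a Miller–Rabin witness and 889 is composite.
Base 31: x_0 = 31^111 mod 889 = 608. x_0 is neither 1 nor 888, so continue squaring. x_1 = 608^2 mod 889 = 729. x_2 = 729^2 mod 889 = 708. Reached i = s−1 = 2 without hitting −1: 31 is a Miller–Rabin witness and 889 is composite.
Base 32: x_0 = 32^111 mod 889 = 512. x_0 is neither 1 nor 888, so continue squaring. x_1 = 512^2 mod 889 = 778. x_2 = 778^2 mod 889 = 764. Reached i = s−1 = 2 without hitting −1: 32 is a Miller–Rabin witness and 889 is composite.
Base 491: x_0 = 491^111 mod 889 = 715. x_0 is neither 1 nor 888, so continue squaring. x_1 = 715^2 mod 889 = 50. x_2 = 50^2 mod 889 = 722. Reached i = s−1 = 2 without hitting −1: 491 is a Miller–Rabin witness and 889 is composite.
The smallest witness among the given bases is 11.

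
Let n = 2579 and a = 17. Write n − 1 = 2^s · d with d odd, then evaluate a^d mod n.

n − 1 = 2578 = 2^1 · 1289, so s = 1 and d = 1289.
By repeated squaring, 17^1289 ≡ 2578 (mod 2579).

2578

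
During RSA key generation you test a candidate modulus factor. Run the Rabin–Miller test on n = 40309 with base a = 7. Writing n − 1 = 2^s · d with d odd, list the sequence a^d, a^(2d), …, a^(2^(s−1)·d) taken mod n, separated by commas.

6644, 4381

n − 1 = 40308 = 2^2 · 10077, so s = 2 and d = 10077.
x_0 = 7^10077 mod 40309 = 6644.
x_1 = 6644^2 mod 40309 = 4381.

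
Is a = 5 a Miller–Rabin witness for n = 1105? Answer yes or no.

yes

n − 1 = 1104 = 2^4 · 69, so s = 4 and d = 69.
x_0 = 5^69 mod 1105 = 915.
x_0 is neither 1 nor 1104, so continue squaring.
x_1 = 915^2 mod 1105 = 740.
x_2 = 740^2 mod 1105 = 625.
x_3 = 625^2 mod 1105 = 560.
Reached i = s−1 = 3 without hitting −1: 5 is a Miller–Rabin witness and 1105 is composite.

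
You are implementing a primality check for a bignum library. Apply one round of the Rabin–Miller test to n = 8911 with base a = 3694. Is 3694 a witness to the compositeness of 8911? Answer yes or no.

n − 1 = 8910 = 2^1 · 4455, so s = 1 and d = 4455.
x_0 = 3694^4455 mod 8911 = 8644.
x_0 ∉ {1, 8910} and s = 1, so 3694 is a Miller–Rabin witness and 8911 is composite.

yes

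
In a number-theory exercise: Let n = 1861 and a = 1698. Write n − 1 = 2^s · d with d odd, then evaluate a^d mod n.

1800

n − 1 = 1860 = 2^2 · 465, so s = 2 and d = 465.
1698^465 mod 1861 = 1800.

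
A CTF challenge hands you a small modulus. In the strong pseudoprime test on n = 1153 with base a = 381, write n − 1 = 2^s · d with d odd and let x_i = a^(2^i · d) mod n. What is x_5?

n − 1 = 1152 = 2^7 · 9, so s = 7 and d = 9.
x_0 = 381^9 mod 1153 = 609.
x_1 = 609^2 mod 1153 = 768.
x_2 = 768^2 mod 1153 = 641.
x_3 = 641^2 mod 1153 = 413.
x_4 = 413^2 mod 1153 = 1078.
x_5 = 1078^2 mod 1153 = 1013.

1013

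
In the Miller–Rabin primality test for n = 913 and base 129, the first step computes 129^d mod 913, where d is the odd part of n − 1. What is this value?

n − 1 = 912 = 2^4 · 57, so s = 4 and d = 57.
129^57 mod 913 = 486.

486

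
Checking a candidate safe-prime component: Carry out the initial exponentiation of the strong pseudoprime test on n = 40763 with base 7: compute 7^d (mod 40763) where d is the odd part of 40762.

n − 1 = 40762 = 2^1 · 20381, so s = 1 and d = 20381.
Repeated squaring mod 40763: 7^1 ≡ 7, 7^2 ≡ 49, 7^4 ≡ 2401, 7^8 ≡ 17218, 7^16 ≡ 30988, 7^32 ≡ 2153, 7^64 ≡ 29190, 7^128 ≡ 27874, 7^256 ≡ 17096, 7^512 ≡ 2506, 7^1024 ≡ 2534, 7^2048 ≡ 21365, 7^4096 ≡ 39914, 7^8192 ≡ 27830, 7^16384 ≡ 11900.
20381 = 16384 + 2048 + 1024 + 512 + 256 + 128 + 16 + 8 + 4 + 1, so 7^20381 ≡ 11900·21365·2534·2506·17096·27874·30988·17218·2401·7 ≡ 40762 (mod 40763).

40762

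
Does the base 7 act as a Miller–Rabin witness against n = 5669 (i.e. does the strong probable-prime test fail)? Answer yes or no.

no

n − 1 = 5668 = 2^2 · 1417, so s = 2 and d = 1417.
x_0 = 7^1417 mod 5669 = 1046.
x_0 is neither 1 nor 5668, so continue squaring.
x_1 = 1046^2 mod 5669 = 5668.
x_1 ≡ −1, so 7 is not a witness.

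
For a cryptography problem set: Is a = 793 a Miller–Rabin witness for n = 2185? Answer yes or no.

n − 1 = 2184 = 2^3 · 273, so s = 3 and d = 273.
Repeated squaring mod 2185: 793^1 ≡ 793, 793^2 ≡ 1754, 793^4 ≡ 36, 793^8 ≡ 1296, 793^16 ≡ 1536, 793^32 ≡ 1681, 793^64 ≡ 556, 793^128 ≡ 1051, 793^256 ≡ 1176.
273 = 256 + 16 + 1, so 793^273 ≡ 1176·1536·793 ≡ 1813 (mod 2185).
x_0 = 793^273 mod 2185 = 1813.
x_0 is neither 1 nor 2184, so continue squaring.
x_1 = 1813^2 mod 2185 = 729.
x_2 = 729^2 mod 2185 = 486.
Reached i = s−1 = 2 without hitting −1: 793 is a Miller–Rabin witness and 2185 is composite.

yes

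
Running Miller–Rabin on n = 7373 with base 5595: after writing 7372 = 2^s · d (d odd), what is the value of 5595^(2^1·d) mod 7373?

1996

n − 1 = 7372 = 2^2 · 1843, so s = 2 and d = 1843.
x_0 = 5595^1843 mod 7373 = 6638.
x_1 = 6638^2 mod 7373 = 1996.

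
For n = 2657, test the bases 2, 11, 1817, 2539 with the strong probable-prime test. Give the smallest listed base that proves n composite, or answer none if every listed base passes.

none

n − 1 = 2656 = 2^5 · 83, so s = 5 and d = 83.
Base 2: x_0 = 2^83 mod 2657 = 2656. x_0 = 2656 ≡ −1, so 2 is not a witness.
Base 11: x_0 = 11^83 mod 2657 = 584. x_0 is neither 1 nor 2656, so continue squaring. x_1 = 584^2 mod 2657 = 960. x_2 = 960^2 mod 2657 = 2278. x_3 = 2278^2 mod 2657 = 163. x_4 = 163^2 mod 2657 = 2656. x_4 ≡ −1, so 11 is not a witness.
Base 1817: x_0 = 1817^83 mod 2657 = 283. x_0 is neither 1 nor 2656, so continue squaring. x_1 = 283^2 mod 2657 = 379. x_2 = 379^2 mod 2657 = 163. x_3 = 163^2 mod 2657 = 2656. x_3 ≡ −1, so 1817 is not a witness.
Base 2539: x_0 = 2539^83 mod 2657 = 387. x_0 is neither 1 nor 2656, so continue squaring. x_1 = 387^2 mod 2657 = 977. x_2 = 977^2 mod 2657 = 666. x_3 = 666^2 mod 2657 = 2494. x_4 = 2494^2 mod 2657 = 2656. x_4 ≡ −1, so 2539 is not a witness.
No listed base is a witness for 2657.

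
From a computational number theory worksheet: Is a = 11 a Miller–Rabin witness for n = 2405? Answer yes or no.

n − 1 = 2404 = 2^2 · 601, so s = 2 and d = 601.
x_0 = 11^601 mod 2405 = 11.
x_0 is neither 1 nor 2404, so continue squaring.
x_1 = 11^2 mod 2405 = 121.
Reached i = s−1 = 1 without hitting −1: 11 is a Miller–Rabin witness and 2405 is composite.

yes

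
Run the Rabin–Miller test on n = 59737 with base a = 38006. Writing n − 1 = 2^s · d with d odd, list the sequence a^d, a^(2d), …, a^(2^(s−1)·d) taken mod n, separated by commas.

11315, 12834, 16647

n − 1 = 59736 = 2^3 · 7467, so s = 3 and d = 7467.
x_0 = 38006^7467 mod 59737 = 11315.
x_1 = 11315^2 mod 59737 = 12834.
x_2 = 12834^2 mod 59737 = 16647.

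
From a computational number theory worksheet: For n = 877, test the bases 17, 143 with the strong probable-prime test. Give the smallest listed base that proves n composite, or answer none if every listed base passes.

none

n − 1 = 876 = 2^2 · 219, so s = 2 and d = 219.
Base 17: x_0 = 17^219 mod 877 = 151. x_0 is neither 1 nor 876, so continue squaring. x_1 = 151^2 mod 877 = 876. x_1 ≡ −1, so 17 is not a witness.
Base 143: x_0 = 143^219 mod 877 = 876. x_0 = 876 ≡ −1, so 143 is not a witness.
No listed base is a witness for 877.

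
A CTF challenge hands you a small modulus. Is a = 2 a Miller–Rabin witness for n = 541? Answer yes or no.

no

n − 1 = 540 = 2^2 · 135, so s = 2 and d = 135.
x_0 = 2^135 mod 541 = 52.
x_0 is neither 1 nor 540, so continue squaring.
x_1 = 52^2 mod 541 = 540.
x_1 ≡ −1, so 2 is not a witness.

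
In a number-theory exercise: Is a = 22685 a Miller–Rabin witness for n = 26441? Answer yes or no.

yes

n − 1 = 26440 = 2^3 · 3305, so s = 3 and d = 3305.
x_0 = 22685^3305 mod 26441 = 1125.
x_0 is neither 1 nor 26440, so continue squaring.
x_1 = 1125^2 mod 26441 = 22898.
x_2 = 22898^2 mod 26441 = 19815.
Reached i = s−1 = 2 without hitting −1: 22685 is a Miller–Rabin witness and 26441 is composite.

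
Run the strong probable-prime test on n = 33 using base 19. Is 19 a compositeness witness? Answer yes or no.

yes

n − 1 = 32 = 2^5 · 1, so s = 5 and d = 1.
x_0 = 19^1 mod 33 = 19.
x_0 is neither 1 nor 32, so continue squaring.
x_1 = 19^2 mod 33 = 31.
x_2 = 31^2 mod 33 = 4.
x_3 = 4^2 mod 33 = 16.
x_4 = 16^2 mod 33 = 25.
Reached i = s−1 = 4 without hitting −1: 19 is a Miller–Rabin witness and 33 is composite.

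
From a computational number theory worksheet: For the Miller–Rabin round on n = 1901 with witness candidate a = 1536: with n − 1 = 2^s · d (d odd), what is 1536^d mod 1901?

n − 1 = 1900 = 2^2 · 475, so s = 2 and d = 475.
1536^475 mod 1901 = 1.

1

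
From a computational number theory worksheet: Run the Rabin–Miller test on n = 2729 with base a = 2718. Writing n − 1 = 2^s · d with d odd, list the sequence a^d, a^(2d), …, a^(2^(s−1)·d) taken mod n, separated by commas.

2728, 1, 1

n − 1 = 2728 = 2^3 · 341, so s = 3 and d = 341.
x_0 = 2718^341 mod 2729 = 2728.
x_1 = 2728^2 mod 2729 = 1.
x_2 = 1^2 mod 2729 = 1.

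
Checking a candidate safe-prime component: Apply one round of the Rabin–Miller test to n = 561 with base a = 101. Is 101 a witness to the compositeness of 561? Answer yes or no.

n − 1 = 560 = 2^4 · 35, so s = 4 and d = 35.
x_0 = 101^35 mod 561 = 560.
x_0 = 560 ≡ −1, so 101 is not a witness.

no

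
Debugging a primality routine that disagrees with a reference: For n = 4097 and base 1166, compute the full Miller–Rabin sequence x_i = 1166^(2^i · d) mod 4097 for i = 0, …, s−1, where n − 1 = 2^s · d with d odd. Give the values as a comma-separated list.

n − 1 = 4096 = 2^12 · 1, so s = 12 and d = 1.
x_0 = 1166^1 mod 4097 = 1166.
x_1 = 1166^2 mod 4097 = 3449.
x_2 = 3449^2 mod 4097 = 2010.
x_3 = 2010^2 mod 4097 = 458.
x_4 = 458^2 mod 4097 = 817.
x_5 = 817^2 mod 4097 = 3775.
x_6 = 3775^2 mod 4097 = 1259.
x_7 = 1259^2 mod 4097 = 3639.
x_8 = 3639^2 mod 4097 = 817.
x_9 = 817^2 mod 4097 = 3775.
x_10 = 3775^2 mod 4097 = 1259.
x_11 = 1259^2 mod 4097 = 3639.

1166, 3449, 2010, 458, 817, 3775, 1259, 3639, 817, 3775, 1259, 3639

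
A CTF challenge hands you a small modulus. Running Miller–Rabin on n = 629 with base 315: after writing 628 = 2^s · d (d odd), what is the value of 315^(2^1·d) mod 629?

506

n − 1 = 628 = 2^2 · 157, so s = 2 and d = 157.
x_0 = 315^157 mod 629 = 42.
x_1 = 42^2 mod 629 = 506.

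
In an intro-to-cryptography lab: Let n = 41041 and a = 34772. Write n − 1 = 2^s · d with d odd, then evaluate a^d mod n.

n − 1 = 41040 = 2^4 · 2565, so s = 4 and d = 2565.
Repeated squaring mod 41041: 34772^1 ≡ 34772, 34772^2 ≡ 24124, 34772^4 ≡ 5996, 34772^8 ≡ 100, 34772^16 ≡ 10000, 34772^32 ≡ 24124, 34772^64 ≡ 5996, 34772^128 ≡ 100, 34772^256 ≡ 10000, 34772^512 ≡ 24124, 34772^1024 ≡ 5996, 34772^2048 ≡ 100.
2565 = 2048 + 512 + 4 + 1, so 34772^2565 ≡ 100·24124·5996·34772 ≡ 3730 (mod 41041).

3730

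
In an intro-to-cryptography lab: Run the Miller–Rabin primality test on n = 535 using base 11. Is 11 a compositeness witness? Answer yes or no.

n − 1 = 534 = 2^1 · 267, so s = 1 and d = 267.
x_0 = 11^267 mod 535 = 121.
x_0 ∉ {1, 534} and s = 1, so 11 is a Miller–Rabin witness and 535 is composite.

yes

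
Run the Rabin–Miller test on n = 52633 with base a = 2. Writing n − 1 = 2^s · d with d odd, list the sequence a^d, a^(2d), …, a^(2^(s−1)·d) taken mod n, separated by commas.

n − 1 = 52632 = 2^3 · 6579, so s = 3 and d = 6579.
x_0 = 2^6579 mod 52633 = 1.
x_1 = 1^2 mod 52633 = 1.
x_2 = 1^2 mod 52633 = 1.

1, 1, 1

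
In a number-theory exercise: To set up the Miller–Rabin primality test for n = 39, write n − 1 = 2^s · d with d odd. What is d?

19

Halving: 38 → 19; 19 is odd.
So 38 = 2^1 · 19.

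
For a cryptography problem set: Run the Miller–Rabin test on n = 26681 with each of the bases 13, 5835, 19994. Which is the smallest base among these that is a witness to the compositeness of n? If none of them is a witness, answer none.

n − 1 = 26680 = 2^3 · 3335, so s = 3 and d = 3335.
Base 13: x_0 = 13^3335 mod 26681 = 20899. x_0 is neither 1 nor 26680, so continue squaring. x_1 = 20899^2 mod 26681 = 231. x_2 = 231^2 mod 26681 = 26680. x_2 ≡ −1, so 13 is not a witness.
Base 5835: x_0 = 5835^3335 mod 26681 = 231. x_0 is neither 1 nor 26680, so continue squaring. x_1 = 231^2 mod 26681 = 26680. x_1 ≡ −1, so 5835 is not a witness.
Base 19994: x_0 = 19994^3335 mod 26681 = 26680. x_0 = 26680 ≡ −1, so 19994 is not a witness.
No listed base is a witness for 26681.

none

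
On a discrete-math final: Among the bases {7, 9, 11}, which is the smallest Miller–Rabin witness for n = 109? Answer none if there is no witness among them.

n − 1 = 108 = 2^2 · 27, so s = 2 and d = 27.
Base 7: x_0 = 7^27 mod 109 = 1. x_0 = 1, so 7 is not a witness.
Base 9: x_0 = 9^27 mod 109 = 1. x_0 = 1, so 9 is not a witness.
Base 11: x_0 = 11^27 mod 109 = 76. x_0 is neither 1 nor 108, so continue squaring. x_1 = 76^2 mod 109 = 108. x_1 ≡ −1, so 11 is not a witness.
No listed base is a witness for 109.

none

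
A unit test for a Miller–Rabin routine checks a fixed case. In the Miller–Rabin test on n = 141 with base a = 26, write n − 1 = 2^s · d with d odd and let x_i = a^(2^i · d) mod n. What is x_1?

n − 1 = 140 = 2^2 · 35, so s = 2 and d = 35.
x_0 = 26^35 mod 141 = 125.
x_1 = 125^2 mod 141 = 115.

115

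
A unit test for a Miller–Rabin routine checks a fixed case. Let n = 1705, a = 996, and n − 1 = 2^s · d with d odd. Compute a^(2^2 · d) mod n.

1411

n − 1 = 1704 = 2^3 · 213, so s = 3 and d = 213.
Repeated squaring mod 1705: 996^1 ≡ 996, 996^2 ≡ 1411, 996^4 ≡ 1186, 996^8 ≡ 1676, 996^16 ≡ 841, 996^32 ≡ 1411, 996^64 ≡ 1186, 996^128 ≡ 1676.
213 = 128 + 64 + 16 + 4 + 1, so 996^213 ≡ 1676·1186·841·1186·996 ≡ 436 (mod 1705).
x_0 = 436.
x_1 = 436^2 mod 1705 = 841.
x_2 = 841^2 mod 1705 = 1411.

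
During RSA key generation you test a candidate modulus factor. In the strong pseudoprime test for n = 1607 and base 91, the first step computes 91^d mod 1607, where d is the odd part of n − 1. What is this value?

n − 1 = 1606 = 2^1 · 803, so s = 1 and d = 803.
By repeated squaring, 91^803 ≡ 1 (mod 1607).

1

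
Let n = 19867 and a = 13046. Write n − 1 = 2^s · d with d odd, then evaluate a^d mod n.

n − 1 = 19866 = 2^1 · 9933, so s = 1 and d = 9933.
13046^9933 mod 19867 = 19866.

19866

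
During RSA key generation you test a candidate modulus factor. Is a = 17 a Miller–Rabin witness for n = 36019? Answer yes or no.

yes

n − 1 = 36018 = 2^1 · 18009, so s = 1 and d = 18009.
Repeated squaring mod 36019: 17^1 ≡ 17, 17^2 ≡ 289, 17^4 ≡ 11483, 17^8 ≡ 29749, 17^16 ≡ 16171, 17^32 ≡ 3301, 17^64 ≡ 18863, 17^128 ≡ 17087, 17^256 ≡ 31574, 17^512 ≡ 19613, 17^1024 ≡ 22868, 17^2048 ≡ 21582, 17^4096 ≡ 21035, 17^8192 ≡ 13829, 17^16384 ≡ 16370.
18009 = 16384 + 1024 + 512 + 64 + 16 + 8 + 1, so 17^18009 ≡ 16370·22868·19613·18863·16171·29749·17 ≡ 9431 (mod 36019).
x_0 = 17^18009 mod 36019 = 9431.
x_0 ∉ {1, 36018} and s = 1, so 17 is a Miller–Rabin witness and 36019 is composite.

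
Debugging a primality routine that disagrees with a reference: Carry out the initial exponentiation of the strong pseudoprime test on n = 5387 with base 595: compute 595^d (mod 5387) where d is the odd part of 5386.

1

n − 1 = 5386 = 2^1 · 2693, so s = 1 and d = 2693.
595^2693 mod 5387 = 1.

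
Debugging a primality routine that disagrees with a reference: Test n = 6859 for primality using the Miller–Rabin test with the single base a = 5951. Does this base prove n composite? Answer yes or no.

yes

n − 1 = 6858 = 2^1 · 3429, so s = 1 and d = 3429.
x_0 = 5951^3429 mod 6859 = 1255.
x_0 ∉ {1, 6858} and s = 1, so 5951 is a Miller–Rabin witness and 6859 is composite.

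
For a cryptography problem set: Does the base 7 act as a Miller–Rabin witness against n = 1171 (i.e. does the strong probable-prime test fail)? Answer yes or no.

n − 1 = 1170 = 2^1 · 585, so s = 1 and d = 585.
Repeated squaring mod 1171: 7^1 ≡ 7, 7^2 ≡ 49, 7^4 ≡ 59, 7^8 ≡ 1139, 7^16 ≡ 1024, 7^32 ≡ 531, 7^64 ≡ 921, 7^128 ≡ 437, 7^256 ≡ 96, 7^512 ≡ 1019.
585 = 512 + 64 + 8 + 1, so 7^585 ≡ 1019·921·1139·7 ≡ 1170 (mod 1171).
x_0 = 7^585 mod 1171 = 1170.
x_0 = 1170 ≡ −1, so 7 is not a witness.

no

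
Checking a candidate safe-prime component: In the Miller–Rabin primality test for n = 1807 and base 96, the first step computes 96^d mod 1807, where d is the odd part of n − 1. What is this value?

1113

n − 1 = 1806 = 2^1 · 903, so s = 1 and d = 903.
Repeated squaring mod 1807: 96^1 ≡ 96, 96^2 ≡ 181, 96^4 ≡ 235, 96^8 ≡ 1015, 96^16 ≡ 235, 96^32 ≡ 1015, 96^64 ≡ 235, 96^128 ≡ 1015, 96^256 ≡ 235, 96^512 ≡ 1015.
903 = 512 + 256 + 128 + 4 + 2 + 1, so 96^903 ≡ 1015·235·1015·235·181·96 ≡ 1113 (mod 1807).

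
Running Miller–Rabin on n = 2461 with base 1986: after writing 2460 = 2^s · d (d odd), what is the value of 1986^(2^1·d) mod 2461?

n − 1 = 2460 = 2^2 · 615, so s = 2 and d = 615.
Repeated squaring mod 2461: 1986^1 ≡ 1986, 1986^2 ≡ 1674, 1986^4 ≡ 1658, 1986^8 ≡ 27, 1986^16 ≡ 729, 1986^32 ≡ 2326, 1986^64 ≡ 998, 1986^128 ≡ 1760, 1986^256 ≡ 1662, 1986^512 ≡ 1002.
615 = 512 + 64 + 32 + 4 + 2 + 1, so 1986^615 ≡ 1002·998·2326·1658·1674·1986 ≡ 670 (mod 2461).
x_0 = 670.
x_1 = 670^2 mod 2461 = 998.

998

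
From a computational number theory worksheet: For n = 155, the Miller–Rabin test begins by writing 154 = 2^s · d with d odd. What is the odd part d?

77

Halving: 154 → 77; 77 is odd.
So 154 = 2^1 · 77.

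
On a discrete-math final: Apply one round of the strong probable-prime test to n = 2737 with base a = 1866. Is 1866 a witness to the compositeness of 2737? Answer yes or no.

yes

n − 1 = 2736 = 2^4 · 171, so s = 4 and d = 171.
x_0 = 1866^171 mod 2737 = 1534.
x_0 is neither 1 nor 2736, so continue squaring.
x_1 = 1534^2 mod 2737 = 2073.
x_2 = 2073^2 mod 2737 = 239.
x_3 = 239^2 mod 2737 = 2381.
Reached i = s−1 = 3 without hitting −1: 1866 is a Miller–Rabin witness and 2737 is composite.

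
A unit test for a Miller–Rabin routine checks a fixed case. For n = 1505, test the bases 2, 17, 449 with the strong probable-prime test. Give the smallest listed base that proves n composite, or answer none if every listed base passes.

2

n − 1 = 1504 = 2^5 · 47, so s = 5 and d = 47.
Base 2: x_0 = 2^47 mod 1505 = 333. x_0 is neither 1 nor 1504, so continue squaring. x_1 = 333^2 mod 1505 = 1024. x_2 = 1024^2 mod 1505 = 1096. x_3 = 1096^2 mod 1505 = 226. x_4 = 226^2 mod 1505 = 1411. Reached i = s−1 = 4 without hitting −1: 2 is a Miller–Rabin witness and 1505 is composite.
Base 17: x_0 = 17^47 mod 1505 = 943. x_0 is neither 1 nor 1504, so continue squaring. x_1 = 943^2 mod 1505 = 1299. x_2 = 1299^2 mod 1505 = 296. x_3 = 296^2 mod 1505 = 326. x_4 = 326^2 mod 1505 = 926. Reached i = s−1 = 4 without hitting −1: 17 is a Miller–Rabin witness and 1505 is composite.
Base 449: x_0 = 449^47 mod 1505 = 589. x_0 is neither 1 nor 1504, so continue squaring. x_1 = 589^2 mod 1505 = 771. x_2 = 771^2 mod 1505 = 1471. x_3 = 1471^2 mod 1505 = 1156. x_4 = 1156^2 mod 1505 = 1401. Reached i = s−1 = 4 without hitting −1: 449 is a Miller–Rabin witness and 1505 is composite.
The smallest witness among the given bases is 2.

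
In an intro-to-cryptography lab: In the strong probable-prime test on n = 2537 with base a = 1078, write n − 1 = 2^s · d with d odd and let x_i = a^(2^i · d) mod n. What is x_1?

1543

n − 1 = 2536 = 2^3 · 317, so s = 3 and d = 317.
x_0 = 1078^317 mod 2537 = 593.
x_1 = 593^2 mod 2537 = 1543.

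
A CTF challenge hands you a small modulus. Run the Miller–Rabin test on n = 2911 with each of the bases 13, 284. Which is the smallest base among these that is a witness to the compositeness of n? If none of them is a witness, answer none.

13

n − 1 = 2910 = 2^1 · 1455, so s = 1 and d = 1455.
Base 13: x_0 = 13^1455 mod 2911 = 1162. x_0 ∉ {1, 2910} and s = 1, so 13 is a Miller–Rabin witness and 2911 is composite.
Base 284: x_0 = 284^1455 mod 2911 = 355. x_0 ∉ {1, 2910} and s = 1, so 284 is a Miller–Rabin witness and 2911 is composite.
The smallest witness among the given bases is 13.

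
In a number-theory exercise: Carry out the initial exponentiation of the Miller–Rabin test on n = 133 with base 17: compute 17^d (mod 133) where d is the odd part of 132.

83

n − 1 = 132 = 2^2 · 33, so s = 2 and d = 33.
Repeated squaring mod 133: 17^1 ≡ 17, 17^2 ≡ 23, 17^4 ≡ 130, 17^8 ≡ 9, 17^16 ≡ 81, 17^32 ≡ 44.
33 = 32 + 1, so 17^33 ≡ 44·17 ≡ 83 (mod 133).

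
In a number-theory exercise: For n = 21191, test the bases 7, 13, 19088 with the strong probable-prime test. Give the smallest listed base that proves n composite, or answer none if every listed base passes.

none

n − 1 = 21190 = 2^1 · 10595, so s = 1 and d = 10595.
Base 7: x_0 = 7^10595 mod 21191 = 21190. x_0 = 21190 ≡ −1, so 7 is not a witness.
Base 13: x_0 = 13^10595 mod 21191 = 1. x_0 = 1, so 13 is not a witness.
Base 19088: x_0 = 19088^10595 mod 21191 = 1. x_0 = 1, so 19088 is not a witness.
No listed base is a witness for 21191.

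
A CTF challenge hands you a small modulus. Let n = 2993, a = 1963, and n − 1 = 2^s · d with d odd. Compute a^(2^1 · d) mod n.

n − 1 = 2992 = 2^4 · 187, so s = 4 and d = 187.
x_0 = 1963^187 mod 2993 = 1087.
x_1 = 1087^2 mod 2993 = 2327.

2327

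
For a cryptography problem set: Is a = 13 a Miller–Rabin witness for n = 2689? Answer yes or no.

no

n − 1 = 2688 = 2^7 · 21, so s = 7 and d = 21.
x_0 = 13^21 mod 2689 = 491.
x_0 is neither 1 nor 2688, so continue squaring.
x_1 = 491^2 mod 2689 = 1760.
x_2 = 1760^2 mod 2689 = 2561.
x_3 = 2561^2 mod 2689 = 250.
x_4 = 250^2 mod 2689 = 653.
x_5 = 653^2 mod 2689 = 1547.
x_6 = 1547^2 mod 2689 = 2688.
x_6 ≡ −1, so 13 is not a witness.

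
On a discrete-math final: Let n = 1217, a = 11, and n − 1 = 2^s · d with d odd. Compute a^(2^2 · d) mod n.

n − 1 = 1216 = 2^6 · 19, so s = 6 and d = 19.
x_0 = 11^19 mod 1217 = 268.
x_1 = 268^2 mod 1217 = 21.
x_2 = 21^2 mod 1217 = 441.

441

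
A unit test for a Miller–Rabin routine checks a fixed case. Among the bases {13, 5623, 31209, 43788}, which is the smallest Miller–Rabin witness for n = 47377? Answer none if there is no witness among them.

13

n − 1 = 47376 = 2^4 · 2961, so s = 4 and d = 2961.
Base 13: x_0 = 13^2961 mod 47377 = 18009. x_0 is neither 1 nor 47376, so continue squaring. x_1 = 18009^2 mod 47377 = 28516. x_2 = 28516^2 mod 47377 = 30805. x_3 = 30805^2 mod 47377 = 34092. Reached i = s−1 = 3 without hitting −1: 13 is a Miller–Rabin witness and 47377 is composite.
Base 5623: x_0 = 5623^2961 mod 47377 = 11024. x_0 is neither 1 nor 47376, so continue squaring. x_1 = 11024^2 mod 47377 = 6571. x_2 = 6571^2 mod 47377 = 17594. x_3 = 17594^2 mod 47377 = 34895. Reached i = s−1 = 3 without hitting −1: 5623 is a Miller–Rabin witness and 47377 is composite.
Base 31209: x_0 = 31209^2961 mod 47377 = 22530. x_0 is neither 1 nor 47376, so continue squaring. x_1 = 22530^2 mod 47377 = 3722. x_2 = 3722^2 mod 47377 = 19200. x_3 = 19200^2 mod 47377 = 46940. Reached i = s−1 = 3 without hitting −1: 31209 is a Miller–Rabin witness and 47377 is composite.
Base 43788: x_0 = 43788^2961 mod 47377 = 33096. x_0 is neither 1 nor 47376, so continue squaring. x_1 = 33096^2 mod 47377 = 36353. x_2 = 36353^2 mod 47377 = 6571. x_3 = 6571^2 mod 47377 = 17594. Reached i = s−1 = 3 without hitting −1: 43788 is a Miller–Rabin witness and 47377 is composite.
The smallest witness among the given bases is 13.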